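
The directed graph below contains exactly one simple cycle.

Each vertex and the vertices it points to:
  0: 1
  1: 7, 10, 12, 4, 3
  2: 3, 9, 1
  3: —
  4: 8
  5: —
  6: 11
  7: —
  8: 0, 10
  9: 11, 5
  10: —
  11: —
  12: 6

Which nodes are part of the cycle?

DFS with gray/black marking from 1:
1 gray
  7 gray
  7 black
  10 gray
  10 black
  12 gray
    6 gray
      11 gray
      11 black
    6 black
  12 black
  4 gray
    8 gray
      0 gray
        0→1: 1 is gray → back edge
Back edge closes the cycle 1 → 4 → 8 → 0 → 1; its vertices are {0, 1, 4, 8}.

0, 1, 4, 8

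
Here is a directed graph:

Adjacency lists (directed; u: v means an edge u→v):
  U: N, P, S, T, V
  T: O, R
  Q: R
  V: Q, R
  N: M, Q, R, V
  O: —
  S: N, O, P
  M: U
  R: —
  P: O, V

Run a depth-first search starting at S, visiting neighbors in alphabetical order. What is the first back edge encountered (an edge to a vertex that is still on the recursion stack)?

DFS from S (visiting neighbors in alphabetical order); mark gray on enter, black on exit:
S gray
  N gray
    M gray
      U gray
        U→N: N is gray → back edge
First back edge: U → N.

U->N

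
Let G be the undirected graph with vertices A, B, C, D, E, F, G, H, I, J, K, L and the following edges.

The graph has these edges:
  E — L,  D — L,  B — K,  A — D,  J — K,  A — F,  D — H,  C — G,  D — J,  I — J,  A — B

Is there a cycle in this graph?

Yes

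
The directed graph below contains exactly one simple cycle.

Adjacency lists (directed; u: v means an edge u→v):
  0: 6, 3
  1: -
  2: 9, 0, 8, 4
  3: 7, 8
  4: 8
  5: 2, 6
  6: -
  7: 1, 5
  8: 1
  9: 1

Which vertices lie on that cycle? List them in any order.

0, 2, 3, 5, 7

DFS with gray/black marking from 2:
2 gray
  9 gray
    1 gray
    1 black
  9 black
  0 gray
    6 gray
    6 black
    3 gray
      7 gray
        7→1: 1 black — skip
        5 gray
          5→2: 2 is gray → back edge
Back edge closes the cycle 2 → 0 → 3 → 7 → 5 → 2; its vertices are {0, 2, 3, 5, 7}.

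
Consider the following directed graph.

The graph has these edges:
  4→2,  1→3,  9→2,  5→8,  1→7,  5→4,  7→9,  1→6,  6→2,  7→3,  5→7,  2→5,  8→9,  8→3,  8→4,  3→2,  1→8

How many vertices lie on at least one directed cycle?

7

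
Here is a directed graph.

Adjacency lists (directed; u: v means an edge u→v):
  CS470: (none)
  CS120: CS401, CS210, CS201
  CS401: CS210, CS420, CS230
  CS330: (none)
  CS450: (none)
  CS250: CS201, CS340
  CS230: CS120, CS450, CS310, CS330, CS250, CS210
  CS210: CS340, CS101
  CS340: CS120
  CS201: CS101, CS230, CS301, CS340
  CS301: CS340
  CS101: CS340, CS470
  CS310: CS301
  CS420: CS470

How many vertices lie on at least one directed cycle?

A vertex is on a directed cycle iff it belongs to a strongly connected component of size ≥ 2 (or has a self-loop).
The vertices on cycles are {CS101, CS120, CS201, CS210, CS230, CS250, CS301, CS310, CS340, CS401} — 10 in total.

10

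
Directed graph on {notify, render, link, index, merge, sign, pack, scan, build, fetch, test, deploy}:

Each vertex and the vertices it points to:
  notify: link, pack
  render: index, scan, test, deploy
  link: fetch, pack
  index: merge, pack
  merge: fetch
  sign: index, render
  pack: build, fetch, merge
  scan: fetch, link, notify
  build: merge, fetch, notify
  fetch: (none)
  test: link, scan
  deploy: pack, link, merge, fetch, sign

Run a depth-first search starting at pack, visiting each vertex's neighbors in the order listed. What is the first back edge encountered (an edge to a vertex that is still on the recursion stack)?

DFS from pack (visiting each vertex's neighbors in the order listed); mark gray on enter, black on exit:
pack gray
  build gray
    merge gray
      fetch gray
      fetch black
    merge black
    build→fetch: fetch black — skip
    notify gray
      link gray
        link→fetch: fetch black — skip
        link→pack: pack is gray → back edge
First back edge: link → pack.

link->pack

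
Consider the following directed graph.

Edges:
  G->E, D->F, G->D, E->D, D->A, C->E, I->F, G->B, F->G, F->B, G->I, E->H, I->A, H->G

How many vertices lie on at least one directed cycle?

6

A vertex is on a directed cycle iff it belongs to a strongly connected component of size ≥ 2 (or has a self-loop).
The vertices on cycles are {D, E, F, G, H, I} — 6 in total.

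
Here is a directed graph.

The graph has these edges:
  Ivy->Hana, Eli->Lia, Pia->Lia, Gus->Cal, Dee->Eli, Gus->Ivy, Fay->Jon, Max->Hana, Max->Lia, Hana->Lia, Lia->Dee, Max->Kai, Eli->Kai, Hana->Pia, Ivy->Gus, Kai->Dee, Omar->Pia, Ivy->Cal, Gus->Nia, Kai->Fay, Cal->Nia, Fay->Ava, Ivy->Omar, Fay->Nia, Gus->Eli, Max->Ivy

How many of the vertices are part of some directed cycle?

A vertex is on a directed cycle iff it belongs to a strongly connected component of size ≥ 2 (or has a self-loop).
The vertices on cycles are {Dee, Eli, Gus, Ivy, Kai, Lia} — 6 in total.

6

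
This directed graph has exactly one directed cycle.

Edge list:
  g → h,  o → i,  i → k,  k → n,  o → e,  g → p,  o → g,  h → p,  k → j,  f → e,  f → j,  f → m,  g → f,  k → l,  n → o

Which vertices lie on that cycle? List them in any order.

i, k, n, o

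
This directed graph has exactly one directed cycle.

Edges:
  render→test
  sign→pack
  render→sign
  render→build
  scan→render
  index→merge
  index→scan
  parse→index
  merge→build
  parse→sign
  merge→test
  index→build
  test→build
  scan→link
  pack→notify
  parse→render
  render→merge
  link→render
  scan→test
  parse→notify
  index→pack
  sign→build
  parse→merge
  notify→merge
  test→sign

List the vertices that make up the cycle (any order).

pack, sign, test, merge, notify

DFS with gray/black marking from pack:
pack gray
  notify gray
    merge gray
      build gray
      build black
      test gray
        sign gray
          sign→pack: pack is gray → back edge
Back edge closes the cycle pack → notify → merge → test → sign → pack; its vertices are {pack, sign, test, merge, notify}.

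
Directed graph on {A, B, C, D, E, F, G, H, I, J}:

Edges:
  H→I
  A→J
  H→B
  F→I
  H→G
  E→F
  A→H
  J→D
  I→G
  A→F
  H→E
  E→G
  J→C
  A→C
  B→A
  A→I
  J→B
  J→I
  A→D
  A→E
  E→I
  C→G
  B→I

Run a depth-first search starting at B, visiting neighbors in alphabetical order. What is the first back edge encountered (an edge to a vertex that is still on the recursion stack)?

DFS from B (visiting neighbors in alphabetical order); mark gray on enter, black on exit:
B gray
  A gray
    C gray
      G gray
      G black
    C black
    D gray
    D black
    E gray
      F gray
        I gray
          I→G: G black — skip
        I black
      F black
      E→G: G black — skip
      E→I: I black — skip
    E black
    A→F: F black — skip
    H gray
      H→B: B is gray → back edge
First back edge: H → B.

H→B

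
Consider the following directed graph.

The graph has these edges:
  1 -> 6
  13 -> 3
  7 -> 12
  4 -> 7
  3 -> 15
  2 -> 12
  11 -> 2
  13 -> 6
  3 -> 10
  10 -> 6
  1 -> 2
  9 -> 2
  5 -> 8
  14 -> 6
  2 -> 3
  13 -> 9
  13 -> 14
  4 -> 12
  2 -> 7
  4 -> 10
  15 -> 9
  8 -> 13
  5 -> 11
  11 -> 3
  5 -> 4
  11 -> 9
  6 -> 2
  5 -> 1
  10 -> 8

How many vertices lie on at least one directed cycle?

A vertex is on a directed cycle iff it belongs to a strongly connected component of size ≥ 2 (or has a self-loop).
The vertices on cycles are {2, 3, 6, 8, 9, 10, 13, 14, 15} — 9 in total.

9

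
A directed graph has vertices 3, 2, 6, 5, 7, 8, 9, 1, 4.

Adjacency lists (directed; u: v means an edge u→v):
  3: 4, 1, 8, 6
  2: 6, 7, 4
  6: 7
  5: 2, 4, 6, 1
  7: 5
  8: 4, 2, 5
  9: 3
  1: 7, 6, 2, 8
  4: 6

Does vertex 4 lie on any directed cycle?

4 is on a cycle iff 4 can reach itself via ≥1 edge.
4 → 6 → 7 → 5 → 4 — yes.

Yes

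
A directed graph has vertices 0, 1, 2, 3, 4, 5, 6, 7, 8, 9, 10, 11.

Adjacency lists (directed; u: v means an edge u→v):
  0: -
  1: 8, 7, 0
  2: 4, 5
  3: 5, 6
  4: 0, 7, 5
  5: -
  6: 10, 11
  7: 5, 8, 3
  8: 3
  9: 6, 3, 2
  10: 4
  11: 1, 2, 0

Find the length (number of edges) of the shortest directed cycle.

5

For each vertex v, BFS finds the shortest path from v back to v.
The shortest such closed walk is 6 → 10 → 4 → 7 → 3 → 6, length 5.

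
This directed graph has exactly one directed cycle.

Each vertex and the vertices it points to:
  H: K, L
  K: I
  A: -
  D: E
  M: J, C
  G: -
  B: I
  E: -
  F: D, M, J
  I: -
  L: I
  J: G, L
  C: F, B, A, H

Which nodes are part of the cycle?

DFS with gray/black marking from M:
M gray
  J gray
    G gray
    G black
    L gray
      I gray
      I black
    L black
  J black
  C gray
    F gray
      D gray
        E gray
        E black
      D black
      F→M: M is gray → back edge
Back edge closes the cycle M → C → F → M; its vertices are {C, F, M}.

C, F, M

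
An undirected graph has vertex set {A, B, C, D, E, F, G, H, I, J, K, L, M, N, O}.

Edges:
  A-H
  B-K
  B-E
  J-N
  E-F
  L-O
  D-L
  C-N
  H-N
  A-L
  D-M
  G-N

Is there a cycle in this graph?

No

DFS, tracking each vertex's parent; an edge to a visited non-parent vertex closes a cycle.
Start from M:
visit M (parent –)
  visit D (parent M)
    D–M: parent, skip
    visit L (parent D)
      visit A (parent L)
        A–L: parent, skip
        visit H (parent A)
          H–A: parent, skip
          visit N (parent H)
            visit G (parent N)
              G–N: parent, skip
            visit J (parent N)
              J–N: parent, skip
            N–H: parent, skip
            visit C (parent N)
              C–N: parent, skip
      L–D: parent, skip
      visit O (parent L)
        O–L: parent, skip
visit B (parent –)
  visit K (parent B)
    K–B: parent, skip
  visit E (parent B)
    E–B: parent, skip
    visit F (parent E)
      F–E: parent, skip
visit I (parent –)
No non-parent visited neighbor found — the graph is a forest.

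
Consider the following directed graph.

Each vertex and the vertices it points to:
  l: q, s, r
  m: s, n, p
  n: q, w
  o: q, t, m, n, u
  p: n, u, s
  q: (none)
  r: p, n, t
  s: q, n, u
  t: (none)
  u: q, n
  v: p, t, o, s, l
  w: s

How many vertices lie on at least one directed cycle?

4

A vertex is on a directed cycle iff it belongs to a strongly connected component of size ≥ 2 (or has a self-loop).
The vertices on cycles are {n, s, u, w} — 4 in total.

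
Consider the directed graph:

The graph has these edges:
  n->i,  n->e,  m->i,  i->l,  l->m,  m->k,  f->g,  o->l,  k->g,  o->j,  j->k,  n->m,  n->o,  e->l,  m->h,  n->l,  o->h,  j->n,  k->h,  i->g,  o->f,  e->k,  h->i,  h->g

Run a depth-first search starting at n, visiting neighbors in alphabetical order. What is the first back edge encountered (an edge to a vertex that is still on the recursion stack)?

m→h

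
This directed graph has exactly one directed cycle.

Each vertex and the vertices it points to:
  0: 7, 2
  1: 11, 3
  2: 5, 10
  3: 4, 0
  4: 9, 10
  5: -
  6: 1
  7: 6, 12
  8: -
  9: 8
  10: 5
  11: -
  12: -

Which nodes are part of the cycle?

DFS with gray/black marking from 3:
3 gray
  4 gray
    9 gray
      8 gray
      8 black
    9 black
    10 gray
      5 gray
      5 black
    10 black
  4 black
  0 gray
    7 gray
      6 gray
        1 gray
          11 gray
          11 black
          1→3: 3 is gray → back edge
Back edge closes the cycle 3 → 0 → 7 → 6 → 1 → 3; its vertices are {0, 1, 3, 6, 7}.

0, 1, 3, 6, 7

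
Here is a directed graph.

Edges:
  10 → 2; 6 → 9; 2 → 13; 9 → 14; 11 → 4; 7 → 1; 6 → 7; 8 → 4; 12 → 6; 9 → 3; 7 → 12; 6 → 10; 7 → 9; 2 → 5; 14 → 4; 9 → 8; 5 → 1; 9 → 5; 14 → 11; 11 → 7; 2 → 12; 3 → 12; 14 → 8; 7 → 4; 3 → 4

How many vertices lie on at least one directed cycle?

9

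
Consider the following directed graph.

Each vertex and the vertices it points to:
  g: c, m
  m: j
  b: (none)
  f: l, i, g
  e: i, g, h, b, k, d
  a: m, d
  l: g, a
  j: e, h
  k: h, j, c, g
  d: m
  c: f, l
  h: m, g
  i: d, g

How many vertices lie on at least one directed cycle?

12

A vertex is on a directed cycle iff it belongs to a strongly connected component of size ≥ 2 (or has a self-loop).
The vertices on cycles are {a, c, d, e, f, g, h, i, j, k, l, m} — 12 in total.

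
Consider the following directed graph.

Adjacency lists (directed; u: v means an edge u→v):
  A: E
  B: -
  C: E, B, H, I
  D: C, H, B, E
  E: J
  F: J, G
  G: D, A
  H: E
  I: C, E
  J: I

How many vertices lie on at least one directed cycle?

A vertex is on a directed cycle iff it belongs to a strongly connected component of size ≥ 2 (or has a self-loop).
The vertices on cycles are {C, E, H, I, J} — 5 in total.

5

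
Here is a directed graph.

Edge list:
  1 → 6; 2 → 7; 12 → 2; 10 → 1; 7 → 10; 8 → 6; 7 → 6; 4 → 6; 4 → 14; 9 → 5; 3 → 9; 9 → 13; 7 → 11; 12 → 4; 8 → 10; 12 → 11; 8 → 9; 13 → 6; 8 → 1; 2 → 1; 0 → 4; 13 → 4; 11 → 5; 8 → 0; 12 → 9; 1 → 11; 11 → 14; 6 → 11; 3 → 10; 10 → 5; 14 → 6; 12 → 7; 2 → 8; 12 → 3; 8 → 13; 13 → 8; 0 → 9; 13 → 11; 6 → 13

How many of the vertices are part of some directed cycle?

10

A vertex is on a directed cycle iff it belongs to a strongly connected component of size ≥ 2 (or has a self-loop).
The vertices on cycles are {0, 1, 4, 6, 8, 9, 10, 11, 13, 14} — 10 in total.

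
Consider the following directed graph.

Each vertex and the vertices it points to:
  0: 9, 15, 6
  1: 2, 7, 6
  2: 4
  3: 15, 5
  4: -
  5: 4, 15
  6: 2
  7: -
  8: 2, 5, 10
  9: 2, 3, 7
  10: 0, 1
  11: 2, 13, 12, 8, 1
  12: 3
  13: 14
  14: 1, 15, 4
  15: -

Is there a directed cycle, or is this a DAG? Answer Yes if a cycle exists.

No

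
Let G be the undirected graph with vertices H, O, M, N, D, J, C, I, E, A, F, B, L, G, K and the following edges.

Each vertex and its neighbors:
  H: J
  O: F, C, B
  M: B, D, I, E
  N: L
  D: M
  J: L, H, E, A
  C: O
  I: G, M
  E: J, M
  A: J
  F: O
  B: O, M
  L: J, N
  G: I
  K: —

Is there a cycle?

DFS, tracking each vertex's parent; an edge to a visited non-parent vertex closes a cycle.
Start from M:
visit M (parent –)
  visit B (parent M)
    visit O (parent B)
      visit F (parent O)
        F–O: parent, skip
      visit C (parent O)
        C–O: parent, skip
      O–B: parent, skip
    B–M: parent, skip
  visit D (parent M)
    D–M: parent, skip
  visit I (parent M)
    visit G (parent I)
      G–I: parent, skip
    I–M: parent, skip
  visit E (parent M)
    visit J (parent E)
      visit L (parent J)
        L–J: parent, skip
        visit N (parent L)
          N–L: parent, skip
      visit H (parent J)
        H–J: parent, skip
      J–E: parent, skip
      visit A (parent J)
        A–J: parent, skip
    E–M: parent, skip
visit K (parent –)
No non-parent visited neighbor found — the graph is a forest.

No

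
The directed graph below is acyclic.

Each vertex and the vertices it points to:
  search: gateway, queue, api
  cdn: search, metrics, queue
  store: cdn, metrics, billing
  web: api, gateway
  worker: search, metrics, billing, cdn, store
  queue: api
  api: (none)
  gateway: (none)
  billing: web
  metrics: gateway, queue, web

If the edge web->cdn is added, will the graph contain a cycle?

Yes

Adding web→cdn creates a cycle iff cdn can already reach web.
Path from cdn: cdn → metrics → web.
So cdn → … → web → cdn is a cycle.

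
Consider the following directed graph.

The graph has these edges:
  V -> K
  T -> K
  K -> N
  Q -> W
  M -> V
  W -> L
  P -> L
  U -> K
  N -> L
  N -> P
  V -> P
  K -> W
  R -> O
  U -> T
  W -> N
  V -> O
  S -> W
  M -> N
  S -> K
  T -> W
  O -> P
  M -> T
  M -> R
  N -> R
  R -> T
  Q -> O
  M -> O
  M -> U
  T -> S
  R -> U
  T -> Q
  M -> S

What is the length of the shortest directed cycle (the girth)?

4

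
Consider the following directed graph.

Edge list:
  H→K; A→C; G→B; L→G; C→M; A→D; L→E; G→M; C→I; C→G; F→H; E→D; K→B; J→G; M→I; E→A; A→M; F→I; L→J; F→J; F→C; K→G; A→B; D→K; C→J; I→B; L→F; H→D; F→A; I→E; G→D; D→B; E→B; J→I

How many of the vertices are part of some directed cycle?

9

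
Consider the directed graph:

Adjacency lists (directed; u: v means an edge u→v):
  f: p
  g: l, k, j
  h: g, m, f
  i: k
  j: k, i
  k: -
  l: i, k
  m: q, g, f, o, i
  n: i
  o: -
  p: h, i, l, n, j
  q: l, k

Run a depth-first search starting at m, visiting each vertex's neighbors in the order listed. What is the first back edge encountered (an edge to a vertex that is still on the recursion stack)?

h->m

DFS from m (visiting each vertex's neighbors in the order listed); mark gray on enter, black on exit:
m gray
  q gray
    l gray
      i gray
        k gray
        k black
      i black
      l→k: k black — skip
    l black
    q→k: k black — skip
  q black
  g gray
    g→l: l black — skip
    g→k: k black — skip
    j gray
      j→k: k black — skip
      j→i: i black — skip
    j black
  g black
  f gray
    p gray
      h gray
        h→g: g black — skip
        h→m: m is gray → back edge
First back edge: h → m.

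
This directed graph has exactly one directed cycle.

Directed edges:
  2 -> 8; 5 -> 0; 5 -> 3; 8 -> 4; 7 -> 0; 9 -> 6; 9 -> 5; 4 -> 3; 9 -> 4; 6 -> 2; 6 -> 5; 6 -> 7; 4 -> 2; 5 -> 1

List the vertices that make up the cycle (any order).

DFS with gray/black marking from 2:
2 gray
  8 gray
    4 gray
      3 gray
      3 black
      4→2: 2 is gray → back edge
Back edge closes the cycle 2 → 8 → 4 → 2; its vertices are {2, 4, 8}.

2, 4, 8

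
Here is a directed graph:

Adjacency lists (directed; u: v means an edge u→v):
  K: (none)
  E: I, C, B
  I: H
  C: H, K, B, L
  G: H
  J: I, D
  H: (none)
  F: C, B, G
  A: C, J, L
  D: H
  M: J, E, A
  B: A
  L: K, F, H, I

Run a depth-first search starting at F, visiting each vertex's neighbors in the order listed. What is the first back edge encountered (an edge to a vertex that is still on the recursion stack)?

DFS from F (visiting each vertex's neighbors in the order listed); mark gray on enter, black on exit:
F gray
  C gray
    H gray
    H black
    K gray
    K black
    B gray
      A gray
        A→C: C is gray → back edge
First back edge: A → C.

A→C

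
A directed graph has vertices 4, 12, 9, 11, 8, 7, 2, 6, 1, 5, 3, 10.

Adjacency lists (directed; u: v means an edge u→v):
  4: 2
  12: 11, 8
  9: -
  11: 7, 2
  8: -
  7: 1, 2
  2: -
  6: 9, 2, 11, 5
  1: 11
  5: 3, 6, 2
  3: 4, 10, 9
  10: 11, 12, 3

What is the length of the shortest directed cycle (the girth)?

2

For each vertex v, BFS finds the shortest path from v back to v.
The shortest such closed walk is 5 → 6 → 5, length 2.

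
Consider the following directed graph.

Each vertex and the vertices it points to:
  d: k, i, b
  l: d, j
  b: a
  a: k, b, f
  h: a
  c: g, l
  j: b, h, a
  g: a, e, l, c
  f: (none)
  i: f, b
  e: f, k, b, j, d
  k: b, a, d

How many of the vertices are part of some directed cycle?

A vertex is on a directed cycle iff it belongs to a strongly connected component of size ≥ 2 (or has a self-loop).
The vertices on cycles are {a, b, c, d, g, i, k} — 7 in total.

7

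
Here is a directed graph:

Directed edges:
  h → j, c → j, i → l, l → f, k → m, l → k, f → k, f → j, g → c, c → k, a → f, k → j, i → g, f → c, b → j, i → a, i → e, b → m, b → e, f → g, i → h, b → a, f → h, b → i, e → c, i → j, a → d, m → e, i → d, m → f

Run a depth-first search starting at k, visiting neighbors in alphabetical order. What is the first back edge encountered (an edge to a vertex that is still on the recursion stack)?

c->k

DFS from k (visiting neighbors in alphabetical order); mark gray on enter, black on exit:
k gray
  j gray
  j black
  m gray
    e gray
      c gray
        c→j: j black — skip
        c→k: k is gray → back edge
First back edge: c → k.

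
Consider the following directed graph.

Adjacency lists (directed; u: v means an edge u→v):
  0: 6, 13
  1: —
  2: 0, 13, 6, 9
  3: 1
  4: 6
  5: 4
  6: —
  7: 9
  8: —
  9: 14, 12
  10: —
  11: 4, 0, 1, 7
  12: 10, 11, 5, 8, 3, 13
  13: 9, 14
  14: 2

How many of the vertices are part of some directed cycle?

A vertex is on a directed cycle iff it belongs to a strongly connected component of size ≥ 2 (or has a self-loop).
The vertices on cycles are {0, 2, 7, 9, 11, 12, 13, 14} — 8 in total.

8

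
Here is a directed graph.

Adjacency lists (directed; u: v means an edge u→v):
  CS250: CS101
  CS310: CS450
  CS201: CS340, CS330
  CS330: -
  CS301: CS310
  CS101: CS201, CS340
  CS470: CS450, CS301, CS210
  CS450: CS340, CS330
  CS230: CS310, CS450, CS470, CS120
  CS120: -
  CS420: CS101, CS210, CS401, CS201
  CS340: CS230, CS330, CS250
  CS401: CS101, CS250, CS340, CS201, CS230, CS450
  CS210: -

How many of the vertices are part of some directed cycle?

9

A vertex is on a directed cycle iff it belongs to a strongly connected component of size ≥ 2 (or has a self-loop).
The vertices on cycles are {CS101, CS201, CS230, CS250, CS301, CS310, CS340, CS450, CS470} — 9 in total.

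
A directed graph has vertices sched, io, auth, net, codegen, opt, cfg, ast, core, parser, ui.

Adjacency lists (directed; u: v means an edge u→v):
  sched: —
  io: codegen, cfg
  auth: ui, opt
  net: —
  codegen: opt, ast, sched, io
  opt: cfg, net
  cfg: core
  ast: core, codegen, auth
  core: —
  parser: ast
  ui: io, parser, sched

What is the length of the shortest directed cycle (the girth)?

2

For each vertex v, BFS finds the shortest path from v back to v.
The shortest such closed walk is ast → codegen → ast, length 2.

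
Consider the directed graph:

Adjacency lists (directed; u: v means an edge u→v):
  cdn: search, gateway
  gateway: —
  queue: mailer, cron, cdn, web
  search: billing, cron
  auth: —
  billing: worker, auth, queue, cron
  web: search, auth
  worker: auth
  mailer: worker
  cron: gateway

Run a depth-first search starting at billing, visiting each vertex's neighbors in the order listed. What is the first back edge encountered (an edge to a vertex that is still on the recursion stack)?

DFS from billing (visiting each vertex's neighbors in the order listed); mark gray on enter, black on exit:
billing gray
  worker gray
    auth gray
    auth black
  worker black
  billing→auth: auth black — skip
  queue gray
    mailer gray
      mailer→worker: worker black — skip
    mailer black
    cron gray
      gateway gray
      gateway black
    cron black
    cdn gray
      search gray
        search→billing: billing is gray → back edge
First back edge: search → billing.

search→billing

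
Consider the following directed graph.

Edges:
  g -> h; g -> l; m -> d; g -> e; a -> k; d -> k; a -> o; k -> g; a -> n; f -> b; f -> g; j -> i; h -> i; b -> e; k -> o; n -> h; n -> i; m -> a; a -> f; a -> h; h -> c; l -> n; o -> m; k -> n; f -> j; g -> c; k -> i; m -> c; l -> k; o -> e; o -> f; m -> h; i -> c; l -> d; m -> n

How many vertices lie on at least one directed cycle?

A vertex is on a directed cycle iff it belongs to a strongly connected component of size ≥ 2 (or has a self-loop).
The vertices on cycles are {a, d, f, g, k, l, m, o} — 8 in total.

8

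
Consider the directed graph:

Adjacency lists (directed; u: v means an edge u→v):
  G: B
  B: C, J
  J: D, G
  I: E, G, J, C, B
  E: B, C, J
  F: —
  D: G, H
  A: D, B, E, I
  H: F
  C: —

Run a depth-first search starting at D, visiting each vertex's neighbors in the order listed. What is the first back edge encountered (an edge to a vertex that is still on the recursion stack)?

J->D

DFS from D (visiting each vertex's neighbors in the order listed); mark gray on enter, black on exit:
D gray
  G gray
    B gray
      C gray
      C black
      J gray
        J→D: D is gray → back edge
First back edge: J → D.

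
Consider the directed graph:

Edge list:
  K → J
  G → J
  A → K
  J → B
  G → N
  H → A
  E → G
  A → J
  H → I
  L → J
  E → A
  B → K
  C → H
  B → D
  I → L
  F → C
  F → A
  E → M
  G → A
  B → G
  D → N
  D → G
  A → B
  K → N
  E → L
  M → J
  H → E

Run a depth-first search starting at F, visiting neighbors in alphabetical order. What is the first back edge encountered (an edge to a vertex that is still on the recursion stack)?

G→A

DFS from F (visiting neighbors in alphabetical order); mark gray on enter, black on exit:
F gray
  A gray
    B gray
      D gray
        G gray
          G→A: A is gray → back edge
First back edge: G → A.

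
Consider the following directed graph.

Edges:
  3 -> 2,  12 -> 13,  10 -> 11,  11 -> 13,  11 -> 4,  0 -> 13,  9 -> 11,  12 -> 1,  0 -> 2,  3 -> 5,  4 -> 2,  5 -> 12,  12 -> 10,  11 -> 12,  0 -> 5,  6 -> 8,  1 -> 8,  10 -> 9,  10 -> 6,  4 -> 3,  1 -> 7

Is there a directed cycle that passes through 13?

13 lies on a cycle iff there is a path from 13 back to itself.
Exploring from 13, it never reaches itself; equivalently, its strongly connected component is a singleton.

No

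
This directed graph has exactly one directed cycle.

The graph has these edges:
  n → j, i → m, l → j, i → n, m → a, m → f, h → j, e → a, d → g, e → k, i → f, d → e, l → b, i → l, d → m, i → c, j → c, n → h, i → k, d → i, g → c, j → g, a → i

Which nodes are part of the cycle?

DFS with gray/black marking from i:
i gray
  k gray
  k black
  c gray
  c black
  n gray
    h gray
      j gray
        g gray
          g→c: c black — skip
        g black
        j→c: c black — skip
      j black
    h black
    n→j: j black — skip
  n black
  m gray
    f gray
    f black
    a gray
      a→i: i is gray → back edge
Back edge closes the cycle i → m → a → i; its vertices are {a, i, m}.

a, i, m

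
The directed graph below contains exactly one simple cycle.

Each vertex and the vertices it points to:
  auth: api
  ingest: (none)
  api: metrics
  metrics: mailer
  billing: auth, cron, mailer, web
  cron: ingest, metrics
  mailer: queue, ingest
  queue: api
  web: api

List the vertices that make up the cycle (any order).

api, queue, mailer, metrics

DFS with gray/black marking from mailer:
mailer gray
  queue gray
    api gray
      metrics gray
        metrics→mailer: mailer is gray → back edge
Back edge closes the cycle mailer → queue → api → metrics → mailer; its vertices are {api, queue, mailer, metrics}.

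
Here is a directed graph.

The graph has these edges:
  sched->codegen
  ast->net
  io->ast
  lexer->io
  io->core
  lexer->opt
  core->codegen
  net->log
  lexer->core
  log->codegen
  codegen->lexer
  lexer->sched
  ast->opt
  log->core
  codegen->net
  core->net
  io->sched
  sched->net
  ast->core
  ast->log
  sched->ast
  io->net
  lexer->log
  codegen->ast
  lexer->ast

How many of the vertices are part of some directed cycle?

8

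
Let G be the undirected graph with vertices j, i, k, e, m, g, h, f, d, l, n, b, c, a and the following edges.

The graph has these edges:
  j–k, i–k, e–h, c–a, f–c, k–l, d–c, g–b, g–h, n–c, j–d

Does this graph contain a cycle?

DFS, tracking each vertex's parent; an edge to a visited non-parent vertex closes a cycle.
Start from e:
visit e (parent –)
  visit h (parent e)
    visit g (parent h)
      g–h: parent, skip
      visit b (parent g)
        b–g: parent, skip
    h–e: parent, skip
visit j (parent –)
  visit d (parent j)
    d–j: parent, skip
    visit c (parent d)
      visit n (parent c)
        n–c: parent, skip
      visit f (parent c)
        f–c: parent, skip
      c–d: parent, skip
      visit a (parent c)
        a–c: parent, skip
  visit k (parent j)
    visit i (parent k)
      i–k: parent, skip
    k–j: parent, skip
    visit l (parent k)
      l–k: parent, skip
visit m (parent –)
No non-parent visited neighbor found — the graph is a forest.

No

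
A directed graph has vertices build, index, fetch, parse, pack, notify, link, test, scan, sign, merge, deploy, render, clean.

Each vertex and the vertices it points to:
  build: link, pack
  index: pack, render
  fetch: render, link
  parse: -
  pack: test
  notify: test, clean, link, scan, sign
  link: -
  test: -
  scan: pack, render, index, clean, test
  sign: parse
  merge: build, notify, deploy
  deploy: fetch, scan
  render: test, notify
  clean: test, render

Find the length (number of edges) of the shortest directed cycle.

3

For each vertex v, BFS finds the shortest path from v back to v.
The shortest such closed walk is scan → render → notify → scan, length 3.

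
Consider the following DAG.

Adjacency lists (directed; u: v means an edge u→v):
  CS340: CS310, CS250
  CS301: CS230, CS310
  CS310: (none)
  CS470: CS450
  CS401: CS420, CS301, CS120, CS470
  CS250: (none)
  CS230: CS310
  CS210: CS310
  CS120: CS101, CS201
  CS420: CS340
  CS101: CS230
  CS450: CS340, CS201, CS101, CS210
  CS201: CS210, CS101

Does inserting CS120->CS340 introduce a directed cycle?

No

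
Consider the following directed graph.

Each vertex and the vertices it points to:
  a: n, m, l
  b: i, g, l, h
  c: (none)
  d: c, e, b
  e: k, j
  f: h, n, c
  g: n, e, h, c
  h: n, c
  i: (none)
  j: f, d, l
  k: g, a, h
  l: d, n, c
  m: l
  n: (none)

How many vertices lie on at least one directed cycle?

A vertex is on a directed cycle iff it belongs to a strongly connected component of size ≥ 2 (or has a self-loop).
The vertices on cycles are {a, b, d, e, g, j, k, l, m} — 9 in total.

9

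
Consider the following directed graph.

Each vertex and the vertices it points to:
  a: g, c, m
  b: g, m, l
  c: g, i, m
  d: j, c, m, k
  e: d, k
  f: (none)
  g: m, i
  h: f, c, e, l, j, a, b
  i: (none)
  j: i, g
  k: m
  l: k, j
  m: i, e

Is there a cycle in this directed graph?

DFS with white/gray/black marking, starting from l:
l gray
  k gray
    m gray
      i gray
      i black
      e gray
        d gray
          j gray
            j→i: i black — skip
            g gray
              g→m: m is gray → back edge
Back edge found, so a cycle exists: m → e → d → j → g → m.

Yes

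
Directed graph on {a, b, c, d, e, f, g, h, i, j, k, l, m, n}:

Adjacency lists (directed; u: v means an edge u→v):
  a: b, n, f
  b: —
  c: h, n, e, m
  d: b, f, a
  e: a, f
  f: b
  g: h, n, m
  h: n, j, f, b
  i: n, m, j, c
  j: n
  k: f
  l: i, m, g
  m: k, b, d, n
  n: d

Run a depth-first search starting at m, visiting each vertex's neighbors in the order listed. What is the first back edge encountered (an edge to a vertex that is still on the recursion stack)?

n->d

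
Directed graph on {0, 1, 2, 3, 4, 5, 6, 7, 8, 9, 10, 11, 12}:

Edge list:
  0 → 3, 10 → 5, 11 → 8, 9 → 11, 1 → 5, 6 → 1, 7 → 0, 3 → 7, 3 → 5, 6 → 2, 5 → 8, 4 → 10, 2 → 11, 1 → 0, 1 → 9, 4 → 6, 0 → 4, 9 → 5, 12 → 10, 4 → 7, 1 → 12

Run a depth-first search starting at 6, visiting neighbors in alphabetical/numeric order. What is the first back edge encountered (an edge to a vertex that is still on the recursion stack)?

7->0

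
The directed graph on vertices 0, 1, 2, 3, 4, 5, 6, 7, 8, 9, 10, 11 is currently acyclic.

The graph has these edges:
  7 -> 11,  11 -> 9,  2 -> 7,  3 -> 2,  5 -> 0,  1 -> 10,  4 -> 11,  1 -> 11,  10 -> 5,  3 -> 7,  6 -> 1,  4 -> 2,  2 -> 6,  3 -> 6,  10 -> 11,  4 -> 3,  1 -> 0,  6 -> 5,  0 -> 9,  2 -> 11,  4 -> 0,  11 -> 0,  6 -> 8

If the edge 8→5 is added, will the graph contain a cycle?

No

Adding 8→5 creates a cycle iff 5 can already reach 8.
Explore from 5: no path reaches 8. The graph stays acyclic.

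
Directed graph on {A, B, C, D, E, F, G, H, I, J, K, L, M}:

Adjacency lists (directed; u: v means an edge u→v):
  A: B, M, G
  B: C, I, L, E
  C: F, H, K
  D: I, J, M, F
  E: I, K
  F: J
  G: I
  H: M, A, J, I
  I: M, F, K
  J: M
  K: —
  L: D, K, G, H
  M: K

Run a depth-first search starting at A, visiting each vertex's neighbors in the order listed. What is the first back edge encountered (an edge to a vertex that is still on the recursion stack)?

DFS from A (visiting each vertex's neighbors in the order listed); mark gray on enter, black on exit:
A gray
  B gray
    C gray
      F gray
        J gray
          M gray
            K gray
            K black
          M black
        J black
      F black
      H gray
        H→M: M black — skip
        H→A: A is gray → back edge
First back edge: H → A.

H→A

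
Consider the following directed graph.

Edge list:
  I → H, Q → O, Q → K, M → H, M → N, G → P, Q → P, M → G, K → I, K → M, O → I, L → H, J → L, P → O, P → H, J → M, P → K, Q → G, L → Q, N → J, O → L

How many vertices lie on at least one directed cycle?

9

A vertex is on a directed cycle iff it belongs to a strongly connected component of size ≥ 2 (or has a self-loop).
The vertices on cycles are {G, J, K, L, M, N, O, P, Q} — 9 in total.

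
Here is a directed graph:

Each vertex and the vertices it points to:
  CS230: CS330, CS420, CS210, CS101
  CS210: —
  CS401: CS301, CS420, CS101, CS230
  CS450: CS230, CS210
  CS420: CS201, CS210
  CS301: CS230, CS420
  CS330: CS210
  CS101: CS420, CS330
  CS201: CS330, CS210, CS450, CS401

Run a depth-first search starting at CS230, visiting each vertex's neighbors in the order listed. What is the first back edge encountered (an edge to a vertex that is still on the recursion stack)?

CS450->CS230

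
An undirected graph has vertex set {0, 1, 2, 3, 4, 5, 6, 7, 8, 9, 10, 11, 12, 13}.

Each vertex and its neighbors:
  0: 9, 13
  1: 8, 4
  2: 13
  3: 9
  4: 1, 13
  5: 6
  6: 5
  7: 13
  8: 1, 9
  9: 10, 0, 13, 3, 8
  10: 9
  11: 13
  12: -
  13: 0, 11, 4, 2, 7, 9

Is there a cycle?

DFS, tracking each vertex's parent; an edge to a visited non-parent vertex closes a cycle.
Start from 7:
visit 7 (parent –)
  visit 13 (parent 7)
    visit 0 (parent 13)
      visit 9 (parent 0)
        visit 10 (parent 9)
          10–9: parent, skip
        9–0: parent, skip
        9–13: 13 visited and ≠ parent → cycle
Cycle: 13 – 0 – 9 – 13.

Yes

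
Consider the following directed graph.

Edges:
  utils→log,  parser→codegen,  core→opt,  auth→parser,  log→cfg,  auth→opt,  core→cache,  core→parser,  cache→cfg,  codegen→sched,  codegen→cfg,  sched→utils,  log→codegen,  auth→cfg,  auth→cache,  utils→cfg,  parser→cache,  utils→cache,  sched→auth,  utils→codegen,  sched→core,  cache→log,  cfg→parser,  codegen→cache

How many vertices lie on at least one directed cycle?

A vertex is on a directed cycle iff it belongs to a strongly connected component of size ≥ 2 (or has a self-loop).
The vertices on cycles are {cfg, log, auth, core, cache, sched, utils, parser, codegen} — 9 in total.

9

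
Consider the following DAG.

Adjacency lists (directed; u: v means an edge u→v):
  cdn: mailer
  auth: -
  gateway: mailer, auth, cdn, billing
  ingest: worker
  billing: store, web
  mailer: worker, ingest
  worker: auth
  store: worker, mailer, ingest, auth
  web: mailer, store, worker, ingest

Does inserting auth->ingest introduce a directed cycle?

Yes

Adding auth→ingest creates a cycle iff ingest can already reach auth.
Path from ingest: ingest → worker → auth.
So ingest → … → auth → ingest is a cycle.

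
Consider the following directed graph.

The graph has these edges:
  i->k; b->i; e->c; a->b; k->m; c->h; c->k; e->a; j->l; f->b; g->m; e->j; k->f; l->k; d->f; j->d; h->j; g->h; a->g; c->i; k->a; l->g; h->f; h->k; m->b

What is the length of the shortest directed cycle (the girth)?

For each vertex v, BFS finds the shortest path from v back to v.
The shortest such closed walk is j → l → g → h → j, length 4.

4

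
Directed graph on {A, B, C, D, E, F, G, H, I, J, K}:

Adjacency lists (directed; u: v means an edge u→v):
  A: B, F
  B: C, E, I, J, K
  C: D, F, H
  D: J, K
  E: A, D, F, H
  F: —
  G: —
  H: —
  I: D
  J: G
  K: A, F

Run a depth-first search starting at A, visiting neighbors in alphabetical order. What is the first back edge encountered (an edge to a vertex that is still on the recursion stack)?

DFS from A (visiting neighbors in alphabetical order); mark gray on enter, black on exit:
A gray
  B gray
    C gray
      D gray
        J gray
          G gray
          G black
        J black
        K gray
          K→A: A is gray → back edge
First back edge: K → A.

K→A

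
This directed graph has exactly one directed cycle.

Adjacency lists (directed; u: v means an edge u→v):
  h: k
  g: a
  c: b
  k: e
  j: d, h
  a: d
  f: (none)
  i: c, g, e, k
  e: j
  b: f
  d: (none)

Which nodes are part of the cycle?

DFS with gray/black marking from e:
e gray
  j gray
    d gray
    d black
    h gray
      k gray
        k→e: e is gray → back edge
Back edge closes the cycle e → j → h → k → e; its vertices are {e, h, j, k}.

e, h, j, k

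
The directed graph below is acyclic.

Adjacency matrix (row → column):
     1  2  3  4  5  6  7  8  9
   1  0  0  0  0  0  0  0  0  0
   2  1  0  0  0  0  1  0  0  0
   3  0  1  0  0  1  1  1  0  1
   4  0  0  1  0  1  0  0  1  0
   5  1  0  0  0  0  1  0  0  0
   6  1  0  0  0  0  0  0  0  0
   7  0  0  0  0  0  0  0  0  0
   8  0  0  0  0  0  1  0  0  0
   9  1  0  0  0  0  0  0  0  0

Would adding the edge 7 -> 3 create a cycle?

Adding 7→3 creates a cycle iff 3 can already reach 7.
Path from 3: 3 → 7.
So 3 → … → 7 → 3 is a cycle.

Yes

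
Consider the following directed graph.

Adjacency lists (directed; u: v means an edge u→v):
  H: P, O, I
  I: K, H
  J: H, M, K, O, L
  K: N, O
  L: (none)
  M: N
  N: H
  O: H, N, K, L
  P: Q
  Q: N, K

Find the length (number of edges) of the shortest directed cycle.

For each vertex v, BFS finds the shortest path from v back to v.
The shortest such closed walk is H → I → H, length 2.

2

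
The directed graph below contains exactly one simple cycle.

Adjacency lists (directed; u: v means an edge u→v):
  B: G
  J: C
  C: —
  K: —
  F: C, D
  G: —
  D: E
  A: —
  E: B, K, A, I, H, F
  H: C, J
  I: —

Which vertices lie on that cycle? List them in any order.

D, E, F

DFS with gray/black marking from D:
D gray
  E gray
    B gray
      G gray
      G black
    B black
    K gray
    K black
    A gray
    A black
    I gray
    I black
    H gray
      C gray
      C black
      J gray
        J→C: C black — skip
      J black
    H black
    F gray
      F→C: C black — skip
      F→D: D is gray → back edge
Back edge closes the cycle D → E → F → D; its vertices are {D, E, F}.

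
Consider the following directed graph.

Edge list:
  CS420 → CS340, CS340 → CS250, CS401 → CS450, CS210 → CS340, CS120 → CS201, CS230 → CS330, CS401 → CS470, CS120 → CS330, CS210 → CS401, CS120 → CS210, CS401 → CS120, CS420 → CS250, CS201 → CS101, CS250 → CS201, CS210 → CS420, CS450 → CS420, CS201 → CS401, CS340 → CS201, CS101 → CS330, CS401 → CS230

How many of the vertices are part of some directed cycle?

8

A vertex is on a directed cycle iff it belongs to a strongly connected component of size ≥ 2 (or has a self-loop).
The vertices on cycles are {CS120, CS201, CS210, CS250, CS340, CS401, CS420, CS450} — 8 in total.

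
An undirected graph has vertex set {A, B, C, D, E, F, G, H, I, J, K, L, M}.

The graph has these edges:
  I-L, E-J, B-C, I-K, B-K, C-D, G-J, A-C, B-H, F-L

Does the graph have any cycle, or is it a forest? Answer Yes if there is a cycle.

No

DFS, tracking each vertex's parent; an edge to a visited non-parent vertex closes a cycle.
Start from G:
visit G (parent –)
  visit J (parent G)
    visit E (parent J)
      E–J: parent, skip
    J–G: parent, skip
visit A (parent –)
  visit C (parent A)
    C–A: parent, skip
    visit D (parent C)
      D–C: parent, skip
    visit B (parent C)
      visit K (parent B)
        K–B: parent, skip
        visit I (parent K)
          visit L (parent I)
            visit F (parent L)
              F–L: parent, skip
            L–I: parent, skip
          I–K: parent, skip
      B–C: parent, skip
      visit H (parent B)
        H–B: parent, skip
visit M (parent –)
No non-parent visited neighbor found — the graph is a forest.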